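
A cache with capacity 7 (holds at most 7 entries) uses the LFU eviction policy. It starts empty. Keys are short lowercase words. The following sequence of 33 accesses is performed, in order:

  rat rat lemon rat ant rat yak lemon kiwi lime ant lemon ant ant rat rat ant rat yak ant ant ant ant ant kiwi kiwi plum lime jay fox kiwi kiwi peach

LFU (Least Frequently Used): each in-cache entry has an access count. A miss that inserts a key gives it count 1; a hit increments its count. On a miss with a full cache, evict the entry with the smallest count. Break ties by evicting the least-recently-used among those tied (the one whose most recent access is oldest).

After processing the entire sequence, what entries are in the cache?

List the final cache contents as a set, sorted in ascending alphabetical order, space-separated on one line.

LFU simulation (capacity=7):
  1. access rat: MISS. Cache: [rat(c=1)]
  2. access rat: HIT, count now 2. Cache: [rat(c=2)]
  3. access lemon: MISS. Cache: [lemon(c=1) rat(c=2)]
  4. access rat: HIT, count now 3. Cache: [lemon(c=1) rat(c=3)]
  5. access ant: MISS. Cache: [lemon(c=1) ant(c=1) rat(c=3)]
  6. access rat: HIT, count now 4. Cache: [lemon(c=1) ant(c=1) rat(c=4)]
  7. access yak: MISS. Cache: [lemon(c=1) ant(c=1) yak(c=1) rat(c=4)]
  8. access lemon: HIT, count now 2. Cache: [ant(c=1) yak(c=1) lemon(c=2) rat(c=4)]
  9. access kiwi: MISS. Cache: [ant(c=1) yak(c=1) kiwi(c=1) lemon(c=2) rat(c=4)]
  10. access lime: MISS. Cache: [ant(c=1) yak(c=1) kiwi(c=1) lime(c=1) lemon(c=2) rat(c=4)]
  11. access ant: HIT, count now 2. Cache: [yak(c=1) kiwi(c=1) lime(c=1) lemon(c=2) ant(c=2) rat(c=4)]
  12. access lemon: HIT, count now 3. Cache: [yak(c=1) kiwi(c=1) lime(c=1) ant(c=2) lemon(c=3) rat(c=4)]
  13. access ant: HIT, count now 3. Cache: [yak(c=1) kiwi(c=1) lime(c=1) lemon(c=3) ant(c=3) rat(c=4)]
  14. access ant: HIT, count now 4. Cache: [yak(c=1) kiwi(c=1) lime(c=1) lemon(c=3) rat(c=4) ant(c=4)]
  15. access rat: HIT, count now 5. Cache: [yak(c=1) kiwi(c=1) lime(c=1) lemon(c=3) ant(c=4) rat(c=5)]
  16. access rat: HIT, count now 6. Cache: [yak(c=1) kiwi(c=1) lime(c=1) lemon(c=3) ant(c=4) rat(c=6)]
  17. access ant: HIT, count now 5. Cache: [yak(c=1) kiwi(c=1) lime(c=1) lemon(c=3) ant(c=5) rat(c=6)]
  18. access rat: HIT, count now 7. Cache: [yak(c=1) kiwi(c=1) lime(c=1) lemon(c=3) ant(c=5) rat(c=7)]
  19. access yak: HIT, count now 2. Cache: [kiwi(c=1) lime(c=1) yak(c=2) lemon(c=3) ant(c=5) rat(c=7)]
  20. access ant: HIT, count now 6. Cache: [kiwi(c=1) lime(c=1) yak(c=2) lemon(c=3) ant(c=6) rat(c=7)]
  21. access ant: HIT, count now 7. Cache: [kiwi(c=1) lime(c=1) yak(c=2) lemon(c=3) rat(c=7) ant(c=7)]
  22. access ant: HIT, count now 8. Cache: [kiwi(c=1) lime(c=1) yak(c=2) lemon(c=3) rat(c=7) ant(c=8)]
  23. access ant: HIT, count now 9. Cache: [kiwi(c=1) lime(c=1) yak(c=2) lemon(c=3) rat(c=7) ant(c=9)]
  24. access ant: HIT, count now 10. Cache: [kiwi(c=1) lime(c=1) yak(c=2) lemon(c=3) rat(c=7) ant(c=10)]
  25. access kiwi: HIT, count now 2. Cache: [lime(c=1) yak(c=2) kiwi(c=2) lemon(c=3) rat(c=7) ant(c=10)]
  26. access kiwi: HIT, count now 3. Cache: [lime(c=1) yak(c=2) lemon(c=3) kiwi(c=3) rat(c=7) ant(c=10)]
  27. access plum: MISS. Cache: [lime(c=1) plum(c=1) yak(c=2) lemon(c=3) kiwi(c=3) rat(c=7) ant(c=10)]
  28. access lime: HIT, count now 2. Cache: [plum(c=1) yak(c=2) lime(c=2) lemon(c=3) kiwi(c=3) rat(c=7) ant(c=10)]
  29. access jay: MISS, evict plum(c=1). Cache: [jay(c=1) yak(c=2) lime(c=2) lemon(c=3) kiwi(c=3) rat(c=7) ant(c=10)]
  30. access fox: MISS, evict jay(c=1). Cache: [fox(c=1) yak(c=2) lime(c=2) lemon(c=3) kiwi(c=3) rat(c=7) ant(c=10)]
  31. access kiwi: HIT, count now 4. Cache: [fox(c=1) yak(c=2) lime(c=2) lemon(c=3) kiwi(c=4) rat(c=7) ant(c=10)]
  32. access kiwi: HIT, count now 5. Cache: [fox(c=1) yak(c=2) lime(c=2) lemon(c=3) kiwi(c=5) rat(c=7) ant(c=10)]
  33. access peach: MISS, evict fox(c=1). Cache: [peach(c=1) yak(c=2) lime(c=2) lemon(c=3) kiwi(c=5) rat(c=7) ant(c=10)]
Total: 23 hits, 10 misses, 3 evictions

Answer: ant kiwi lemon lime peach rat yak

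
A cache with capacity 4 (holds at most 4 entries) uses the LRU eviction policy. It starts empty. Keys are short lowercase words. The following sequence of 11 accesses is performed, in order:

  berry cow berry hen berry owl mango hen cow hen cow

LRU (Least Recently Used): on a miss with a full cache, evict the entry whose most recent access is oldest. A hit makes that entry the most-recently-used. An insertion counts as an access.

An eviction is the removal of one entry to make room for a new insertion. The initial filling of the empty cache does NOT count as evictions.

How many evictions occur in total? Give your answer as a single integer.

LRU simulation (capacity=4):
  1. access berry: MISS. Cache (LRU->MRU): [berry]
  2. access cow: MISS. Cache (LRU->MRU): [berry cow]
  3. access berry: HIT. Cache (LRU->MRU): [cow berry]
  4. access hen: MISS. Cache (LRU->MRU): [cow berry hen]
  5. access berry: HIT. Cache (LRU->MRU): [cow hen berry]
  6. access owl: MISS. Cache (LRU->MRU): [cow hen berry owl]
  7. access mango: MISS, evict cow. Cache (LRU->MRU): [hen berry owl mango]
  8. access hen: HIT. Cache (LRU->MRU): [berry owl mango hen]
  9. access cow: MISS, evict berry. Cache (LRU->MRU): [owl mango hen cow]
  10. access hen: HIT. Cache (LRU->MRU): [owl mango cow hen]
  11. access cow: HIT. Cache (LRU->MRU): [owl mango hen cow]
Total: 5 hits, 6 misses, 2 evictions

Answer: 2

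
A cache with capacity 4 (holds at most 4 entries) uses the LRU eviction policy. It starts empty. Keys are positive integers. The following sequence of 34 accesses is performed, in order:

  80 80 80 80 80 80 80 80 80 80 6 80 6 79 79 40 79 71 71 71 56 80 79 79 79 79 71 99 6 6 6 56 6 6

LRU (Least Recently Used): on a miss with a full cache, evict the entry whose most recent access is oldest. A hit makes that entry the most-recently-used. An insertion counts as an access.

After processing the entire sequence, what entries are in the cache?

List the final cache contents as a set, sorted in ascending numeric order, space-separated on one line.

Answer: 6 56 71 99

Derivation:
LRU simulation (capacity=4):
  1. access 80: MISS. Cache (LRU->MRU): [80]
  2. access 80: HIT. Cache (LRU->MRU): [80]
  3. access 80: HIT. Cache (LRU->MRU): [80]
  4. access 80: HIT. Cache (LRU->MRU): [80]
  5. access 80: HIT. Cache (LRU->MRU): [80]
  6. access 80: HIT. Cache (LRU->MRU): [80]
  7. access 80: HIT. Cache (LRU->MRU): [80]
  8. access 80: HIT. Cache (LRU->MRU): [80]
  9. access 80: HIT. Cache (LRU->MRU): [80]
  10. access 80: HIT. Cache (LRU->MRU): [80]
  11. access 6: MISS. Cache (LRU->MRU): [80 6]
  12. access 80: HIT. Cache (LRU->MRU): [6 80]
  13. access 6: HIT. Cache (LRU->MRU): [80 6]
  14. access 79: MISS. Cache (LRU->MRU): [80 6 79]
  15. access 79: HIT. Cache (LRU->MRU): [80 6 79]
  16. access 40: MISS. Cache (LRU->MRU): [80 6 79 40]
  17. access 79: HIT. Cache (LRU->MRU): [80 6 40 79]
  18. access 71: MISS, evict 80. Cache (LRU->MRU): [6 40 79 71]
  19. access 71: HIT. Cache (LRU->MRU): [6 40 79 71]
  20. access 71: HIT. Cache (LRU->MRU): [6 40 79 71]
  21. access 56: MISS, evict 6. Cache (LRU->MRU): [40 79 71 56]
  22. access 80: MISS, evict 40. Cache (LRU->MRU): [79 71 56 80]
  23. access 79: HIT. Cache (LRU->MRU): [71 56 80 79]
  24. access 79: HIT. Cache (LRU->MRU): [71 56 80 79]
  25. access 79: HIT. Cache (LRU->MRU): [71 56 80 79]
  26. access 79: HIT. Cache (LRU->MRU): [71 56 80 79]
  27. access 71: HIT. Cache (LRU->MRU): [56 80 79 71]
  28. access 99: MISS, evict 56. Cache (LRU->MRU): [80 79 71 99]
  29. access 6: MISS, evict 80. Cache (LRU->MRU): [79 71 99 6]
  30. access 6: HIT. Cache (LRU->MRU): [79 71 99 6]
  31. access 6: HIT. Cache (LRU->MRU): [79 71 99 6]
  32. access 56: MISS, evict 79. Cache (LRU->MRU): [71 99 6 56]
  33. access 6: HIT. Cache (LRU->MRU): [71 99 56 6]
  34. access 6: HIT. Cache (LRU->MRU): [71 99 56 6]
Total: 24 hits, 10 misses, 6 evictions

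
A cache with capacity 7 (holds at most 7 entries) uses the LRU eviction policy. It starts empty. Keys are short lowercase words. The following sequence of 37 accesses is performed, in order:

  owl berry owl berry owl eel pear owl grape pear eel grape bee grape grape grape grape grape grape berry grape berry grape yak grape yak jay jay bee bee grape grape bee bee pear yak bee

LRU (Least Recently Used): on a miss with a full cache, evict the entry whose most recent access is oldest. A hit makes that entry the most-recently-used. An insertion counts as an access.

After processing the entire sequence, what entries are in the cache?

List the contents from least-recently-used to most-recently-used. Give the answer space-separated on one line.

LRU simulation (capacity=7):
  1. access owl: MISS. Cache (LRU->MRU): [owl]
  2. access berry: MISS. Cache (LRU->MRU): [owl berry]
  3. access owl: HIT. Cache (LRU->MRU): [berry owl]
  4. access berry: HIT. Cache (LRU->MRU): [owl berry]
  5. access owl: HIT. Cache (LRU->MRU): [berry owl]
  6. access eel: MISS. Cache (LRU->MRU): [berry owl eel]
  7. access pear: MISS. Cache (LRU->MRU): [berry owl eel pear]
  8. access owl: HIT. Cache (LRU->MRU): [berry eel pear owl]
  9. access grape: MISS. Cache (LRU->MRU): [berry eel pear owl grape]
  10. access pear: HIT. Cache (LRU->MRU): [berry eel owl grape pear]
  11. access eel: HIT. Cache (LRU->MRU): [berry owl grape pear eel]
  12. access grape: HIT. Cache (LRU->MRU): [berry owl pear eel grape]
  13. access bee: MISS. Cache (LRU->MRU): [berry owl pear eel grape bee]
  14. access grape: HIT. Cache (LRU->MRU): [berry owl pear eel bee grape]
  15. access grape: HIT. Cache (LRU->MRU): [berry owl pear eel bee grape]
  16. access grape: HIT. Cache (LRU->MRU): [berry owl pear eel bee grape]
  17. access grape: HIT. Cache (LRU->MRU): [berry owl pear eel bee grape]
  18. access grape: HIT. Cache (LRU->MRU): [berry owl pear eel bee grape]
  19. access grape: HIT. Cache (LRU->MRU): [berry owl pear eel bee grape]
  20. access berry: HIT. Cache (LRU->MRU): [owl pear eel bee grape berry]
  21. access grape: HIT. Cache (LRU->MRU): [owl pear eel bee berry grape]
  22. access berry: HIT. Cache (LRU->MRU): [owl pear eel bee grape berry]
  23. access grape: HIT. Cache (LRU->MRU): [owl pear eel bee berry grape]
  24. access yak: MISS. Cache (LRU->MRU): [owl pear eel bee berry grape yak]
  25. access grape: HIT. Cache (LRU->MRU): [owl pear eel bee berry yak grape]
  26. access yak: HIT. Cache (LRU->MRU): [owl pear eel bee berry grape yak]
  27. access jay: MISS, evict owl. Cache (LRU->MRU): [pear eel bee berry grape yak jay]
  28. access jay: HIT. Cache (LRU->MRU): [pear eel bee berry grape yak jay]
  29. access bee: HIT. Cache (LRU->MRU): [pear eel berry grape yak jay bee]
  30. access bee: HIT. Cache (LRU->MRU): [pear eel berry grape yak jay bee]
  31. access grape: HIT. Cache (LRU->MRU): [pear eel berry yak jay bee grape]
  32. access grape: HIT. Cache (LRU->MRU): [pear eel berry yak jay bee grape]
  33. access bee: HIT. Cache (LRU->MRU): [pear eel berry yak jay grape bee]
  34. access bee: HIT. Cache (LRU->MRU): [pear eel berry yak jay grape bee]
  35. access pear: HIT. Cache (LRU->MRU): [eel berry yak jay grape bee pear]
  36. access yak: HIT. Cache (LRU->MRU): [eel berry jay grape bee pear yak]
  37. access bee: HIT. Cache (LRU->MRU): [eel berry jay grape pear yak bee]
Total: 29 hits, 8 misses, 1 evictions

Answer: eel berry jay grape pear yak bee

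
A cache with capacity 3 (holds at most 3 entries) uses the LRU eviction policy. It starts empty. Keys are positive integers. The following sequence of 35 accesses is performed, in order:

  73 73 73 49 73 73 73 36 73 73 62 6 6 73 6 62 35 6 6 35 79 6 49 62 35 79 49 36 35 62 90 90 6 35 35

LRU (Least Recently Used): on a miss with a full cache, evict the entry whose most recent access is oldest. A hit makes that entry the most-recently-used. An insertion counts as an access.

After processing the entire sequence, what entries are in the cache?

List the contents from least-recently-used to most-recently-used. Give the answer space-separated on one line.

Answer: 90 6 35

Derivation:
LRU simulation (capacity=3):
  1. access 73: MISS. Cache (LRU->MRU): [73]
  2. access 73: HIT. Cache (LRU->MRU): [73]
  3. access 73: HIT. Cache (LRU->MRU): [73]
  4. access 49: MISS. Cache (LRU->MRU): [73 49]
  5. access 73: HIT. Cache (LRU->MRU): [49 73]
  6. access 73: HIT. Cache (LRU->MRU): [49 73]
  7. access 73: HIT. Cache (LRU->MRU): [49 73]
  8. access 36: MISS. Cache (LRU->MRU): [49 73 36]
  9. access 73: HIT. Cache (LRU->MRU): [49 36 73]
  10. access 73: HIT. Cache (LRU->MRU): [49 36 73]
  11. access 62: MISS, evict 49. Cache (LRU->MRU): [36 73 62]
  12. access 6: MISS, evict 36. Cache (LRU->MRU): [73 62 6]
  13. access 6: HIT. Cache (LRU->MRU): [73 62 6]
  14. access 73: HIT. Cache (LRU->MRU): [62 6 73]
  15. access 6: HIT. Cache (LRU->MRU): [62 73 6]
  16. access 62: HIT. Cache (LRU->MRU): [73 6 62]
  17. access 35: MISS, evict 73. Cache (LRU->MRU): [6 62 35]
  18. access 6: HIT. Cache (LRU->MRU): [62 35 6]
  19. access 6: HIT. Cache (LRU->MRU): [62 35 6]
  20. access 35: HIT. Cache (LRU->MRU): [62 6 35]
  21. access 79: MISS, evict 62. Cache (LRU->MRU): [6 35 79]
  22. access 6: HIT. Cache (LRU->MRU): [35 79 6]
  23. access 49: MISS, evict 35. Cache (LRU->MRU): [79 6 49]
  24. access 62: MISS, evict 79. Cache (LRU->MRU): [6 49 62]
  25. access 35: MISS, evict 6. Cache (LRU->MRU): [49 62 35]
  26. access 79: MISS, evict 49. Cache (LRU->MRU): [62 35 79]
  27. access 49: MISS, evict 62. Cache (LRU->MRU): [35 79 49]
  28. access 36: MISS, evict 35. Cache (LRU->MRU): [79 49 36]
  29. access 35: MISS, evict 79. Cache (LRU->MRU): [49 36 35]
  30. access 62: MISS, evict 49. Cache (LRU->MRU): [36 35 62]
  31. access 90: MISS, evict 36. Cache (LRU->MRU): [35 62 90]
  32. access 90: HIT. Cache (LRU->MRU): [35 62 90]
  33. access 6: MISS, evict 35. Cache (LRU->MRU): [62 90 6]
  34. access 35: MISS, evict 62. Cache (LRU->MRU): [90 6 35]
  35. access 35: HIT. Cache (LRU->MRU): [90 6 35]
Total: 17 hits, 18 misses, 15 evictions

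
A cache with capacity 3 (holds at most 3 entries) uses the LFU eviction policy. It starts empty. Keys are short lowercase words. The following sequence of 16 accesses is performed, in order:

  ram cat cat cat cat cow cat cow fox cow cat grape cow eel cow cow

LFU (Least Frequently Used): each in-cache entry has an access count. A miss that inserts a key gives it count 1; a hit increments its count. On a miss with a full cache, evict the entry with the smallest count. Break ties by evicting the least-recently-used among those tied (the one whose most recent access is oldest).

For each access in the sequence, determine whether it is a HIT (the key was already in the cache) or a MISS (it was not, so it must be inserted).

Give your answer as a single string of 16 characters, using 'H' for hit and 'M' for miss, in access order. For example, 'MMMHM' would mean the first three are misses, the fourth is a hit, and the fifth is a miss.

LFU simulation (capacity=3):
  1. access ram: MISS. Cache: [ram(c=1)]
  2. access cat: MISS. Cache: [ram(c=1) cat(c=1)]
  3. access cat: HIT, count now 2. Cache: [ram(c=1) cat(c=2)]
  4. access cat: HIT, count now 3. Cache: [ram(c=1) cat(c=3)]
  5. access cat: HIT, count now 4. Cache: [ram(c=1) cat(c=4)]
  6. access cow: MISS. Cache: [ram(c=1) cow(c=1) cat(c=4)]
  7. access cat: HIT, count now 5. Cache: [ram(c=1) cow(c=1) cat(c=5)]
  8. access cow: HIT, count now 2. Cache: [ram(c=1) cow(c=2) cat(c=5)]
  9. access fox: MISS, evict ram(c=1). Cache: [fox(c=1) cow(c=2) cat(c=5)]
  10. access cow: HIT, count now 3. Cache: [fox(c=1) cow(c=3) cat(c=5)]
  11. access cat: HIT, count now 6. Cache: [fox(c=1) cow(c=3) cat(c=6)]
  12. access grape: MISS, evict fox(c=1). Cache: [grape(c=1) cow(c=3) cat(c=6)]
  13. access cow: HIT, count now 4. Cache: [grape(c=1) cow(c=4) cat(c=6)]
  14. access eel: MISS, evict grape(c=1). Cache: [eel(c=1) cow(c=4) cat(c=6)]
  15. access cow: HIT, count now 5. Cache: [eel(c=1) cow(c=5) cat(c=6)]
  16. access cow: HIT, count now 6. Cache: [eel(c=1) cat(c=6) cow(c=6)]
Total: 10 hits, 6 misses, 3 evictions

Answer: MMHHHMHHMHHMHMHH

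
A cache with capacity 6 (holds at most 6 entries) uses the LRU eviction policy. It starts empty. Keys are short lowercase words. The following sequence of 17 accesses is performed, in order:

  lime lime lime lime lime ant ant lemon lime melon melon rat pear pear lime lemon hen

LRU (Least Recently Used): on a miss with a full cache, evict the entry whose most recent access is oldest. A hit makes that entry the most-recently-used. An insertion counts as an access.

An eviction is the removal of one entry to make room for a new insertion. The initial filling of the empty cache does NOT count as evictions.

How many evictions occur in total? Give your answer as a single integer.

Answer: 1

Derivation:
LRU simulation (capacity=6):
  1. access lime: MISS. Cache (LRU->MRU): [lime]
  2. access lime: HIT. Cache (LRU->MRU): [lime]
  3. access lime: HIT. Cache (LRU->MRU): [lime]
  4. access lime: HIT. Cache (LRU->MRU): [lime]
  5. access lime: HIT. Cache (LRU->MRU): [lime]
  6. access ant: MISS. Cache (LRU->MRU): [lime ant]
  7. access ant: HIT. Cache (LRU->MRU): [lime ant]
  8. access lemon: MISS. Cache (LRU->MRU): [lime ant lemon]
  9. access lime: HIT. Cache (LRU->MRU): [ant lemon lime]
  10. access melon: MISS. Cache (LRU->MRU): [ant lemon lime melon]
  11. access melon: HIT. Cache (LRU->MRU): [ant lemon lime melon]
  12. access rat: MISS. Cache (LRU->MRU): [ant lemon lime melon rat]
  13. access pear: MISS. Cache (LRU->MRU): [ant lemon lime melon rat pear]
  14. access pear: HIT. Cache (LRU->MRU): [ant lemon lime melon rat pear]
  15. access lime: HIT. Cache (LRU->MRU): [ant lemon melon rat pear lime]
  16. access lemon: HIT. Cache (LRU->MRU): [ant melon rat pear lime lemon]
  17. access hen: MISS, evict ant. Cache (LRU->MRU): [melon rat pear lime lemon hen]
Total: 10 hits, 7 misses, 1 evictions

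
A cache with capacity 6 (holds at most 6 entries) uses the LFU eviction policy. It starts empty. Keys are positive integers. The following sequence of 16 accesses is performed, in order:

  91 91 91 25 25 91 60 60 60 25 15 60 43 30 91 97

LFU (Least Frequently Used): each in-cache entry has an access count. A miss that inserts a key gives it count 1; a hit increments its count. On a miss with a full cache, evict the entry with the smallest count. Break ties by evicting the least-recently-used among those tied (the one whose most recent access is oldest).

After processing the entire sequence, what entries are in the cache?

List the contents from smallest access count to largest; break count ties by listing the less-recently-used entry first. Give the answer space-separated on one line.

LFU simulation (capacity=6):
  1. access 91: MISS. Cache: [91(c=1)]
  2. access 91: HIT, count now 2. Cache: [91(c=2)]
  3. access 91: HIT, count now 3. Cache: [91(c=3)]
  4. access 25: MISS. Cache: [25(c=1) 91(c=3)]
  5. access 25: HIT, count now 2. Cache: [25(c=2) 91(c=3)]
  6. access 91: HIT, count now 4. Cache: [25(c=2) 91(c=4)]
  7. access 60: MISS. Cache: [60(c=1) 25(c=2) 91(c=4)]
  8. access 60: HIT, count now 2. Cache: [25(c=2) 60(c=2) 91(c=4)]
  9. access 60: HIT, count now 3. Cache: [25(c=2) 60(c=3) 91(c=4)]
  10. access 25: HIT, count now 3. Cache: [60(c=3) 25(c=3) 91(c=4)]
  11. access 15: MISS. Cache: [15(c=1) 60(c=3) 25(c=3) 91(c=4)]
  12. access 60: HIT, count now 4. Cache: [15(c=1) 25(c=3) 91(c=4) 60(c=4)]
  13. access 43: MISS. Cache: [15(c=1) 43(c=1) 25(c=3) 91(c=4) 60(c=4)]
  14. access 30: MISS. Cache: [15(c=1) 43(c=1) 30(c=1) 25(c=3) 91(c=4) 60(c=4)]
  15. access 91: HIT, count now 5. Cache: [15(c=1) 43(c=1) 30(c=1) 25(c=3) 60(c=4) 91(c=5)]
  16. access 97: MISS, evict 15(c=1). Cache: [43(c=1) 30(c=1) 97(c=1) 25(c=3) 60(c=4) 91(c=5)]
Total: 9 hits, 7 misses, 1 evictions

Answer: 43 30 97 25 60 91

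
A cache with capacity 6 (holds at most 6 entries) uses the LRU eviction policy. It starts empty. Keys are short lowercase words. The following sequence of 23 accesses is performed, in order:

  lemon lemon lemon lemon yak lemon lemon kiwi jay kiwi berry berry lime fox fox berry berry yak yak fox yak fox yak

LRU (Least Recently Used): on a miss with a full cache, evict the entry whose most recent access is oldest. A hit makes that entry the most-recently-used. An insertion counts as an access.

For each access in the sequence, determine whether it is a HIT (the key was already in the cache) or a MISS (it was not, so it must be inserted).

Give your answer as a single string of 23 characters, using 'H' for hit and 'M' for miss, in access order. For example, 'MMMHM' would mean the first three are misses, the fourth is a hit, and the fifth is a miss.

Answer: MHHHMHHMMHMHMMHHHMHHHHH

Derivation:
LRU simulation (capacity=6):
  1. access lemon: MISS. Cache (LRU->MRU): [lemon]
  2. access lemon: HIT. Cache (LRU->MRU): [lemon]
  3. access lemon: HIT. Cache (LRU->MRU): [lemon]
  4. access lemon: HIT. Cache (LRU->MRU): [lemon]
  5. access yak: MISS. Cache (LRU->MRU): [lemon yak]
  6. access lemon: HIT. Cache (LRU->MRU): [yak lemon]
  7. access lemon: HIT. Cache (LRU->MRU): [yak lemon]
  8. access kiwi: MISS. Cache (LRU->MRU): [yak lemon kiwi]
  9. access jay: MISS. Cache (LRU->MRU): [yak lemon kiwi jay]
  10. access kiwi: HIT. Cache (LRU->MRU): [yak lemon jay kiwi]
  11. access berry: MISS. Cache (LRU->MRU): [yak lemon jay kiwi berry]
  12. access berry: HIT. Cache (LRU->MRU): [yak lemon jay kiwi berry]
  13. access lime: MISS. Cache (LRU->MRU): [yak lemon jay kiwi berry lime]
  14. access fox: MISS, evict yak. Cache (LRU->MRU): [lemon jay kiwi berry lime fox]
  15. access fox: HIT. Cache (LRU->MRU): [lemon jay kiwi berry lime fox]
  16. access berry: HIT. Cache (LRU->MRU): [lemon jay kiwi lime fox berry]
  17. access berry: HIT. Cache (LRU->MRU): [lemon jay kiwi lime fox berry]
  18. access yak: MISS, evict lemon. Cache (LRU->MRU): [jay kiwi lime fox berry yak]
  19. access yak: HIT. Cache (LRU->MRU): [jay kiwi lime fox berry yak]
  20. access fox: HIT. Cache (LRU->MRU): [jay kiwi lime berry yak fox]
  21. access yak: HIT. Cache (LRU->MRU): [jay kiwi lime berry fox yak]
  22. access fox: HIT. Cache (LRU->MRU): [jay kiwi lime berry yak fox]
  23. access yak: HIT. Cache (LRU->MRU): [jay kiwi lime berry fox yak]
Total: 15 hits, 8 misses, 2 evictions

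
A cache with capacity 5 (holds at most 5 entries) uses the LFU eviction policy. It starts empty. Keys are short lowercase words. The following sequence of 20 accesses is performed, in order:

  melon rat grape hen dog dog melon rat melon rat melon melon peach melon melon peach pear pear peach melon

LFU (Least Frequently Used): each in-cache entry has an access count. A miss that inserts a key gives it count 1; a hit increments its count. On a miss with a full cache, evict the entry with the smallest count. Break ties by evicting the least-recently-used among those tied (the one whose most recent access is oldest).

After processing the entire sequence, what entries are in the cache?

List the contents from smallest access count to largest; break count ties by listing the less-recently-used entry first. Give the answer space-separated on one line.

Answer: dog pear rat peach melon

Derivation:
LFU simulation (capacity=5):
  1. access melon: MISS. Cache: [melon(c=1)]
  2. access rat: MISS. Cache: [melon(c=1) rat(c=1)]
  3. access grape: MISS. Cache: [melon(c=1) rat(c=1) grape(c=1)]
  4. access hen: MISS. Cache: [melon(c=1) rat(c=1) grape(c=1) hen(c=1)]
  5. access dog: MISS. Cache: [melon(c=1) rat(c=1) grape(c=1) hen(c=1) dog(c=1)]
  6. access dog: HIT, count now 2. Cache: [melon(c=1) rat(c=1) grape(c=1) hen(c=1) dog(c=2)]
  7. access melon: HIT, count now 2. Cache: [rat(c=1) grape(c=1) hen(c=1) dog(c=2) melon(c=2)]
  8. access rat: HIT, count now 2. Cache: [grape(c=1) hen(c=1) dog(c=2) melon(c=2) rat(c=2)]
  9. access melon: HIT, count now 3. Cache: [grape(c=1) hen(c=1) dog(c=2) rat(c=2) melon(c=3)]
  10. access rat: HIT, count now 3. Cache: [grape(c=1) hen(c=1) dog(c=2) melon(c=3) rat(c=3)]
  11. access melon: HIT, count now 4. Cache: [grape(c=1) hen(c=1) dog(c=2) rat(c=3) melon(c=4)]
  12. access melon: HIT, count now 5. Cache: [grape(c=1) hen(c=1) dog(c=2) rat(c=3) melon(c=5)]
  13. access peach: MISS, evict grape(c=1). Cache: [hen(c=1) peach(c=1) dog(c=2) rat(c=3) melon(c=5)]
  14. access melon: HIT, count now 6. Cache: [hen(c=1) peach(c=1) dog(c=2) rat(c=3) melon(c=6)]
  15. access melon: HIT, count now 7. Cache: [hen(c=1) peach(c=1) dog(c=2) rat(c=3) melon(c=7)]
  16. access peach: HIT, count now 2. Cache: [hen(c=1) dog(c=2) peach(c=2) rat(c=3) melon(c=7)]
  17. access pear: MISS, evict hen(c=1). Cache: [pear(c=1) dog(c=2) peach(c=2) rat(c=3) melon(c=7)]
  18. access pear: HIT, count now 2. Cache: [dog(c=2) peach(c=2) pear(c=2) rat(c=3) melon(c=7)]
  19. access peach: HIT, count now 3. Cache: [dog(c=2) pear(c=2) rat(c=3) peach(c=3) melon(c=7)]
  20. access melon: HIT, count now 8. Cache: [dog(c=2) pear(c=2) rat(c=3) peach(c=3) melon(c=8)]
Total: 13 hits, 7 misses, 2 evictions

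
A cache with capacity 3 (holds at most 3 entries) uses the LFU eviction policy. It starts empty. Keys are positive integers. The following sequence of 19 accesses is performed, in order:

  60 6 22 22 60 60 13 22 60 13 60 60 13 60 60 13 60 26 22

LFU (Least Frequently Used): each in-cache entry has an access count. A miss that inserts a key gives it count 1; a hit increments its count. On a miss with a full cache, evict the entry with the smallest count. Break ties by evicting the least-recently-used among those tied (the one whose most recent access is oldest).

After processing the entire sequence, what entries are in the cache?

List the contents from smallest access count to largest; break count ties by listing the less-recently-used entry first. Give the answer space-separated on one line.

Answer: 22 13 60

Derivation:
LFU simulation (capacity=3):
  1. access 60: MISS. Cache: [60(c=1)]
  2. access 6: MISS. Cache: [60(c=1) 6(c=1)]
  3. access 22: MISS. Cache: [60(c=1) 6(c=1) 22(c=1)]
  4. access 22: HIT, count now 2. Cache: [60(c=1) 6(c=1) 22(c=2)]
  5. access 60: HIT, count now 2. Cache: [6(c=1) 22(c=2) 60(c=2)]
  6. access 60: HIT, count now 3. Cache: [6(c=1) 22(c=2) 60(c=3)]
  7. access 13: MISS, evict 6(c=1). Cache: [13(c=1) 22(c=2) 60(c=3)]
  8. access 22: HIT, count now 3. Cache: [13(c=1) 60(c=3) 22(c=3)]
  9. access 60: HIT, count now 4. Cache: [13(c=1) 22(c=3) 60(c=4)]
  10. access 13: HIT, count now 2. Cache: [13(c=2) 22(c=3) 60(c=4)]
  11. access 60: HIT, count now 5. Cache: [13(c=2) 22(c=3) 60(c=5)]
  12. access 60: HIT, count now 6. Cache: [13(c=2) 22(c=3) 60(c=6)]
  13. access 13: HIT, count now 3. Cache: [22(c=3) 13(c=3) 60(c=6)]
  14. access 60: HIT, count now 7. Cache: [22(c=3) 13(c=3) 60(c=7)]
  15. access 60: HIT, count now 8. Cache: [22(c=3) 13(c=3) 60(c=8)]
  16. access 13: HIT, count now 4. Cache: [22(c=3) 13(c=4) 60(c=8)]
  17. access 60: HIT, count now 9. Cache: [22(c=3) 13(c=4) 60(c=9)]
  18. access 26: MISS, evict 22(c=3). Cache: [26(c=1) 13(c=4) 60(c=9)]
  19. access 22: MISS, evict 26(c=1). Cache: [22(c=1) 13(c=4) 60(c=9)]
Total: 13 hits, 6 misses, 3 evictions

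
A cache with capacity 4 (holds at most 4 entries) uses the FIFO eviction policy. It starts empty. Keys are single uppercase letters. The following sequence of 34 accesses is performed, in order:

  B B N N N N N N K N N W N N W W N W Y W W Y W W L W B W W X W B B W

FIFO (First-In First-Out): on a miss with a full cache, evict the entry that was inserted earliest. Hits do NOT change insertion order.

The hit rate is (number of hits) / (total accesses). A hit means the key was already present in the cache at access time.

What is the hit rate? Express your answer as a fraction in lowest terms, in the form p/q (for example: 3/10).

Answer: 25/34

Derivation:
FIFO simulation (capacity=4):
  1. access B: MISS. Cache (old->new): [B]
  2. access B: HIT. Cache (old->new): [B]
  3. access N: MISS. Cache (old->new): [B N]
  4. access N: HIT. Cache (old->new): [B N]
  5. access N: HIT. Cache (old->new): [B N]
  6. access N: HIT. Cache (old->new): [B N]
  7. access N: HIT. Cache (old->new): [B N]
  8. access N: HIT. Cache (old->new): [B N]
  9. access K: MISS. Cache (old->new): [B N K]
  10. access N: HIT. Cache (old->new): [B N K]
  11. access N: HIT. Cache (old->new): [B N K]
  12. access W: MISS. Cache (old->new): [B N K W]
  13. access N: HIT. Cache (old->new): [B N K W]
  14. access N: HIT. Cache (old->new): [B N K W]
  15. access W: HIT. Cache (old->new): [B N K W]
  16. access W: HIT. Cache (old->new): [B N K W]
  17. access N: HIT. Cache (old->new): [B N K W]
  18. access W: HIT. Cache (old->new): [B N K W]
  19. access Y: MISS, evict B. Cache (old->new): [N K W Y]
  20. access W: HIT. Cache (old->new): [N K W Y]
  21. access W: HIT. Cache (old->new): [N K W Y]
  22. access Y: HIT. Cache (old->new): [N K W Y]
  23. access W: HIT. Cache (old->new): [N K W Y]
  24. access W: HIT. Cache (old->new): [N K W Y]
  25. access L: MISS, evict N. Cache (old->new): [K W Y L]
  26. access W: HIT. Cache (old->new): [K W Y L]
  27. access B: MISS, evict K. Cache (old->new): [W Y L B]
  28. access W: HIT. Cache (old->new): [W Y L B]
  29. access W: HIT. Cache (old->new): [W Y L B]
  30. access X: MISS, evict W. Cache (old->new): [Y L B X]
  31. access W: MISS, evict Y. Cache (old->new): [L B X W]
  32. access B: HIT. Cache (old->new): [L B X W]
  33. access B: HIT. Cache (old->new): [L B X W]
  34. access W: HIT. Cache (old->new): [L B X W]
Total: 25 hits, 9 misses, 5 evictions

Hit rate = 25/34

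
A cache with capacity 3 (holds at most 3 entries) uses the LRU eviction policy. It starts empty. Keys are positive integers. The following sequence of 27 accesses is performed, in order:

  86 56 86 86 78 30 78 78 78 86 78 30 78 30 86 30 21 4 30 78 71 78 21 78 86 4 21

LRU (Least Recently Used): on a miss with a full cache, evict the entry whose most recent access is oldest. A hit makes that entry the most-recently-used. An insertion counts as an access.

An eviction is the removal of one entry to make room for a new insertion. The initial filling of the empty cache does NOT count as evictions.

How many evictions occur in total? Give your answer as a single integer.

Answer: 9

Derivation:
LRU simulation (capacity=3):
  1. access 86: MISS. Cache (LRU->MRU): [86]
  2. access 56: MISS. Cache (LRU->MRU): [86 56]
  3. access 86: HIT. Cache (LRU->MRU): [56 86]
  4. access 86: HIT. Cache (LRU->MRU): [56 86]
  5. access 78: MISS. Cache (LRU->MRU): [56 86 78]
  6. access 30: MISS, evict 56. Cache (LRU->MRU): [86 78 30]
  7. access 78: HIT. Cache (LRU->MRU): [86 30 78]
  8. access 78: HIT. Cache (LRU->MRU): [86 30 78]
  9. access 78: HIT. Cache (LRU->MRU): [86 30 78]
  10. access 86: HIT. Cache (LRU->MRU): [30 78 86]
  11. access 78: HIT. Cache (LRU->MRU): [30 86 78]
  12. access 30: HIT. Cache (LRU->MRU): [86 78 30]
  13. access 78: HIT. Cache (LRU->MRU): [86 30 78]
  14. access 30: HIT. Cache (LRU->MRU): [86 78 30]
  15. access 86: HIT. Cache (LRU->MRU): [78 30 86]
  16. access 30: HIT. Cache (LRU->MRU): [78 86 30]
  17. access 21: MISS, evict 78. Cache (LRU->MRU): [86 30 21]
  18. access 4: MISS, evict 86. Cache (LRU->MRU): [30 21 4]
  19. access 30: HIT. Cache (LRU->MRU): [21 4 30]
  20. access 78: MISS, evict 21. Cache (LRU->MRU): [4 30 78]
  21. access 71: MISS, evict 4. Cache (LRU->MRU): [30 78 71]
  22. access 78: HIT. Cache (LRU->MRU): [30 71 78]
  23. access 21: MISS, evict 30. Cache (LRU->MRU): [71 78 21]
  24. access 78: HIT. Cache (LRU->MRU): [71 21 78]
  25. access 86: MISS, evict 71. Cache (LRU->MRU): [21 78 86]
  26. access 4: MISS, evict 21. Cache (LRU->MRU): [78 86 4]
  27. access 21: MISS, evict 78. Cache (LRU->MRU): [86 4 21]
Total: 15 hits, 12 misses, 9 evictions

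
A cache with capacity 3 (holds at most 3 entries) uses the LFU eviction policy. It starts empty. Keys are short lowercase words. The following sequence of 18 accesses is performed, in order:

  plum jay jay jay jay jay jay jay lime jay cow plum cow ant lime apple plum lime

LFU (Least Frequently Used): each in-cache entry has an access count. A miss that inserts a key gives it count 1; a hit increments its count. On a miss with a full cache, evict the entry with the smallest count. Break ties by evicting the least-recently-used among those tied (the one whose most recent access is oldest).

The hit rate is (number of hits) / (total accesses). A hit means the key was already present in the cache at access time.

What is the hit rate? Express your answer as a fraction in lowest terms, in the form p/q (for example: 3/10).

LFU simulation (capacity=3):
  1. access plum: MISS. Cache: [plum(c=1)]
  2. access jay: MISS. Cache: [plum(c=1) jay(c=1)]
  3. access jay: HIT, count now 2. Cache: [plum(c=1) jay(c=2)]
  4. access jay: HIT, count now 3. Cache: [plum(c=1) jay(c=3)]
  5. access jay: HIT, count now 4. Cache: [plum(c=1) jay(c=4)]
  6. access jay: HIT, count now 5. Cache: [plum(c=1) jay(c=5)]
  7. access jay: HIT, count now 6. Cache: [plum(c=1) jay(c=6)]
  8. access jay: HIT, count now 7. Cache: [plum(c=1) jay(c=7)]
  9. access lime: MISS. Cache: [plum(c=1) lime(c=1) jay(c=7)]
  10. access jay: HIT, count now 8. Cache: [plum(c=1) lime(c=1) jay(c=8)]
  11. access cow: MISS, evict plum(c=1). Cache: [lime(c=1) cow(c=1) jay(c=8)]
  12. access plum: MISS, evict lime(c=1). Cache: [cow(c=1) plum(c=1) jay(c=8)]
  13. access cow: HIT, count now 2. Cache: [plum(c=1) cow(c=2) jay(c=8)]
  14. access ant: MISS, evict plum(c=1). Cache: [ant(c=1) cow(c=2) jay(c=8)]
  15. access lime: MISS, evict ant(c=1). Cache: [lime(c=1) cow(c=2) jay(c=8)]
  16. access apple: MISS, evict lime(c=1). Cache: [apple(c=1) cow(c=2) jay(c=8)]
  17. access plum: MISS, evict apple(c=1). Cache: [plum(c=1) cow(c=2) jay(c=8)]
  18. access lime: MISS, evict plum(c=1). Cache: [lime(c=1) cow(c=2) jay(c=8)]
Total: 8 hits, 10 misses, 7 evictions

Hit rate = 8/18 = 4/9

Answer: 4/9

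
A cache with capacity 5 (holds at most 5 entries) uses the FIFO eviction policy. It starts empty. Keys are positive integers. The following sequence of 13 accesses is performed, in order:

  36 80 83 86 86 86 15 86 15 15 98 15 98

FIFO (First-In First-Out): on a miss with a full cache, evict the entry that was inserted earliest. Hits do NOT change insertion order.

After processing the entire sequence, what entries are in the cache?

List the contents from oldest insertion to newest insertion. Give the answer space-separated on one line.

FIFO simulation (capacity=5):
  1. access 36: MISS. Cache (old->new): [36]
  2. access 80: MISS. Cache (old->new): [36 80]
  3. access 83: MISS. Cache (old->new): [36 80 83]
  4. access 86: MISS. Cache (old->new): [36 80 83 86]
  5. access 86: HIT. Cache (old->new): [36 80 83 86]
  6. access 86: HIT. Cache (old->new): [36 80 83 86]
  7. access 15: MISS. Cache (old->new): [36 80 83 86 15]
  8. access 86: HIT. Cache (old->new): [36 80 83 86 15]
  9. access 15: HIT. Cache (old->new): [36 80 83 86 15]
  10. access 15: HIT. Cache (old->new): [36 80 83 86 15]
  11. access 98: MISS, evict 36. Cache (old->new): [80 83 86 15 98]
  12. access 15: HIT. Cache (old->new): [80 83 86 15 98]
  13. access 98: HIT. Cache (old->new): [80 83 86 15 98]
Total: 7 hits, 6 misses, 1 evictions

Answer: 80 83 86 15 98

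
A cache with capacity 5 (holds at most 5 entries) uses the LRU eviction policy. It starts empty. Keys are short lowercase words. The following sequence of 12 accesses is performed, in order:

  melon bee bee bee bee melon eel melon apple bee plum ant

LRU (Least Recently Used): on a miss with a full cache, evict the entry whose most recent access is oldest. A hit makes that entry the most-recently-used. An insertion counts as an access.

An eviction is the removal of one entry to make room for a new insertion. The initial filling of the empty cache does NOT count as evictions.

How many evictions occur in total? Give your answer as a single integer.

LRU simulation (capacity=5):
  1. access melon: MISS. Cache (LRU->MRU): [melon]
  2. access bee: MISS. Cache (LRU->MRU): [melon bee]
  3. access bee: HIT. Cache (LRU->MRU): [melon bee]
  4. access bee: HIT. Cache (LRU->MRU): [melon bee]
  5. access bee: HIT. Cache (LRU->MRU): [melon bee]
  6. access melon: HIT. Cache (LRU->MRU): [bee melon]
  7. access eel: MISS. Cache (LRU->MRU): [bee melon eel]
  8. access melon: HIT. Cache (LRU->MRU): [bee eel melon]
  9. access apple: MISS. Cache (LRU->MRU): [bee eel melon apple]
  10. access bee: HIT. Cache (LRU->MRU): [eel melon apple bee]
  11. access plum: MISS. Cache (LRU->MRU): [eel melon apple bee plum]
  12. access ant: MISS, evict eel. Cache (LRU->MRU): [melon apple bee plum ant]
Total: 6 hits, 6 misses, 1 evictions

Answer: 1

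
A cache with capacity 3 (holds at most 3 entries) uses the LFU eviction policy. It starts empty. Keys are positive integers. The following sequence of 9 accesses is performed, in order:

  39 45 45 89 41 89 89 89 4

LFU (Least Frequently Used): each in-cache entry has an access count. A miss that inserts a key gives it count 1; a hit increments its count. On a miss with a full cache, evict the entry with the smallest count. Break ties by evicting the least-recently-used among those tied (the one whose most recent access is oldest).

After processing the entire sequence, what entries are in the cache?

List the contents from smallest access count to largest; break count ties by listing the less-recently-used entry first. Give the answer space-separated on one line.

Answer: 4 45 89

Derivation:
LFU simulation (capacity=3):
  1. access 39: MISS. Cache: [39(c=1)]
  2. access 45: MISS. Cache: [39(c=1) 45(c=1)]
  3. access 45: HIT, count now 2. Cache: [39(c=1) 45(c=2)]
  4. access 89: MISS. Cache: [39(c=1) 89(c=1) 45(c=2)]
  5. access 41: MISS, evict 39(c=1). Cache: [89(c=1) 41(c=1) 45(c=2)]
  6. access 89: HIT, count now 2. Cache: [41(c=1) 45(c=2) 89(c=2)]
  7. access 89: HIT, count now 3. Cache: [41(c=1) 45(c=2) 89(c=3)]
  8. access 89: HIT, count now 4. Cache: [41(c=1) 45(c=2) 89(c=4)]
  9. access 4: MISS, evict 41(c=1). Cache: [4(c=1) 45(c=2) 89(c=4)]
Total: 4 hits, 5 misses, 2 evictions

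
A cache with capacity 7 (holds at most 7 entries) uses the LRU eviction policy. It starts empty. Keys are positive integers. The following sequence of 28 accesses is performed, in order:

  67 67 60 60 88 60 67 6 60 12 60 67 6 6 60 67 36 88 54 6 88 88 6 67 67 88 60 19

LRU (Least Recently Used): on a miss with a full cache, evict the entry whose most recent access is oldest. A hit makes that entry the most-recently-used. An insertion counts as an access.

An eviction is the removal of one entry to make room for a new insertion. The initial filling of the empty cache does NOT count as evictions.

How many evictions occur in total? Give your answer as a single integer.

Answer: 1

Derivation:
LRU simulation (capacity=7):
  1. access 67: MISS. Cache (LRU->MRU): [67]
  2. access 67: HIT. Cache (LRU->MRU): [67]
  3. access 60: MISS. Cache (LRU->MRU): [67 60]
  4. access 60: HIT. Cache (LRU->MRU): [67 60]
  5. access 88: MISS. Cache (LRU->MRU): [67 60 88]
  6. access 60: HIT. Cache (LRU->MRU): [67 88 60]
  7. access 67: HIT. Cache (LRU->MRU): [88 60 67]
  8. access 6: MISS. Cache (LRU->MRU): [88 60 67 6]
  9. access 60: HIT. Cache (LRU->MRU): [88 67 6 60]
  10. access 12: MISS. Cache (LRU->MRU): [88 67 6 60 12]
  11. access 60: HIT. Cache (LRU->MRU): [88 67 6 12 60]
  12. access 67: HIT. Cache (LRU->MRU): [88 6 12 60 67]
  13. access 6: HIT. Cache (LRU->MRU): [88 12 60 67 6]
  14. access 6: HIT. Cache (LRU->MRU): [88 12 60 67 6]
  15. access 60: HIT. Cache (LRU->MRU): [88 12 67 6 60]
  16. access 67: HIT. Cache (LRU->MRU): [88 12 6 60 67]
  17. access 36: MISS. Cache (LRU->MRU): [88 12 6 60 67 36]
  18. access 88: HIT. Cache (LRU->MRU): [12 6 60 67 36 88]
  19. access 54: MISS. Cache (LRU->MRU): [12 6 60 67 36 88 54]
  20. access 6: HIT. Cache (LRU->MRU): [12 60 67 36 88 54 6]
  21. access 88: HIT. Cache (LRU->MRU): [12 60 67 36 54 6 88]
  22. access 88: HIT. Cache (LRU->MRU): [12 60 67 36 54 6 88]
  23. access 6: HIT. Cache (LRU->MRU): [12 60 67 36 54 88 6]
  24. access 67: HIT. Cache (LRU->MRU): [12 60 36 54 88 6 67]
  25. access 67: HIT. Cache (LRU->MRU): [12 60 36 54 88 6 67]
  26. access 88: HIT. Cache (LRU->MRU): [12 60 36 54 6 67 88]
  27. access 60: HIT. Cache (LRU->MRU): [12 36 54 6 67 88 60]
  28. access 19: MISS, evict 12. Cache (LRU->MRU): [36 54 6 67 88 60 19]
Total: 20 hits, 8 misses, 1 evictions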